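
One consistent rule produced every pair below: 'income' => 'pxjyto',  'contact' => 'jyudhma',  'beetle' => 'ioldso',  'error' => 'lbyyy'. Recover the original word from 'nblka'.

Shifts by position in income: pos 0: i→p (+7), pos 1: n→x (+10), pos 2: c→j (+7), pos 3: o→y (+10) — repeating every 2. The shifts repeat in a cycle of length 2: positions 0,1,… shift by +7, +10, then the pattern repeats.
Decoding nblka: n−7=g, b−10=r, l−7=e, k−10=a, a−7=t.

great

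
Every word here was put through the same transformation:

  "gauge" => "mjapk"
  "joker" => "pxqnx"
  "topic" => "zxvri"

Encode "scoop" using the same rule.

yluxv

The shifts repeat in a cycle of length 2: positions 0,1,… shift by +6, +9, then the pattern repeats.
For scoop: s+6=y, c+9=l, o+6=u, o+9=x, p+6=v.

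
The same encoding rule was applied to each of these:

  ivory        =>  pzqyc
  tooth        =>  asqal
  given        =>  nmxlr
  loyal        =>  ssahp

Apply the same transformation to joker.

qsmlv

Shifts by position in ivory: pos 0: i→p (+7), pos 1: v→z (+4), pos 2: o→q (+2), pos 3: r→y (+7), pos 4: y→c (+4) — repeating every 3. The shifts repeat in a cycle of length 3: positions 0,1,… shift by +7, +4, +2, then the pattern repeats.
On joker: j+7=q, o+4=s, k+2=m, e+7=l, r+4=v.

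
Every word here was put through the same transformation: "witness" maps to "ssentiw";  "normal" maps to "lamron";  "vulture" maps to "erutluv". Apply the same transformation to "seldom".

The output letters match the input read backwards: witness reversed is ssentiw. The word is simply reversed.
Applying it to seldom: reverse → modles.

modles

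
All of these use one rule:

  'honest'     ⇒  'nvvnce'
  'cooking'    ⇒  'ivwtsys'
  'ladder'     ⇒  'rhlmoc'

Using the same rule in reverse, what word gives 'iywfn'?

crowd

In honest: h→n is +6, o→v is +7, n→v is +8, e→n is +9 — the shift increases by 1 each position. Each letter shifts forward by (position + 6), i.e. 6, 7, 8, … — the shift grows by one for each successive letter.
Undoing it on iywfn: i−6=c, y−7=r, w−8=o, f−9=w, n−10=d.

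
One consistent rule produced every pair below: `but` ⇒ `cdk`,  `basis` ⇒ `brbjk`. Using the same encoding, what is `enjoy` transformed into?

hxswn

The word is reversed, then every letter is shifted forward by 9.
Applying it to enjoy: reverse → yojne; then shift: y+9=h, o+9=x, j+9=s, n+9=w, e+9=n.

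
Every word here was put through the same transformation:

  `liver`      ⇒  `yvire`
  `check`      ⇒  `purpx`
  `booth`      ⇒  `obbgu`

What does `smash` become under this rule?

Compare letters: l→y is +13, i→v is +13, v→i is +13 — a constant shift. Each letter is shifted forward by 13 in the alphabet (a Caesar shift of +13).
Applying it to smash: s+13=f, m+13=z, a+13=n, s+13=f, h+13=u.

fznfu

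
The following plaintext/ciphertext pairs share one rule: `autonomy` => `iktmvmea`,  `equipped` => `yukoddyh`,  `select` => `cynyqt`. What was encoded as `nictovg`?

a(0)→i(8) and u(20)→k(10) fit y≡17x+8 (mod 26); the inverse of 17 mod 26 is 23. Each letter's alphabet position (a=0..z=25) is mapped through 17·x+8 mod 26 — an affine cipher.
Decoding nictovg: n(13)→23·(13−8)≡11=l; i(8)→23·(8−8)≡0=a; c(2)→23·(2−8)≡18=s; t(19)→23·(19−8)≡19=t; o(14)→23·(14−8)≡8=i; v(21)→23·(21−8)≡13=n; g(6)→23·(6−8)≡6=g (all mod 26).

lasting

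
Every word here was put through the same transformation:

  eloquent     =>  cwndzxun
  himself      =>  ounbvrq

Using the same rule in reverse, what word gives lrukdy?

public

The output letters match the input read backwards, each shifted +9: eloquent reversed is tneuqole. Read the word backwards and shift each letter +9.
Decoding lrukdy: shift back: l−9=c, r−9=i, u−9=l, k−9=b, d−9=u, y−9=p → cilbup; then reverse → public.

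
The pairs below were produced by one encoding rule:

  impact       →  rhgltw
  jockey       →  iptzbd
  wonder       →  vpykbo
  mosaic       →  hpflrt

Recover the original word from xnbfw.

quest

Treating letters as 0–25, the rule is x ↦ 17x + 11 (mod 26).
Decoding xnbfw: x(23)→23·(23−11)≡16=q; n(13)→23·(13−11)≡20=u; b(1)→23·(1−11)≡4=e; f(5)→23·(5−11)≡18=s; w(22)→23·(22−11)≡19=t (all mod 26).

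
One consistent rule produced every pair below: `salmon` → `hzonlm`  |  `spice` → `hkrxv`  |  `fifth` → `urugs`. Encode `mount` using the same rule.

nlfmg

Each pair mirrors across the alphabet (s↔h, a↔z, l↔o): positions sum to 25. Letters are reflected about the middle of the alphabet (position → 25−position): Atbash.
Applying it to mount: m↔n, o↔l, u↔f, n↔m, t↔g.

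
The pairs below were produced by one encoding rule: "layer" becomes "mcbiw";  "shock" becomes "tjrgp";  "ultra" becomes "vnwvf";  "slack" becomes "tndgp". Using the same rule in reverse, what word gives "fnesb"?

The shift increases by 1 at each position, starting from +1: 1, 2, 3, ….
Reversing it on fnesb: f−1=e, n−2=l, e−3=b, s−4=o, b−5=w.

elbow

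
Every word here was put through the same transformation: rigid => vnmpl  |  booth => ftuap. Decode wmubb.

shout

Letter i (0-indexed) is shifted by i+4, so successive shifts are 4, 5, 6, ….
Decoding wmubb: w−4=s, m−5=h, u−6=o, b−7=u, b−8=t.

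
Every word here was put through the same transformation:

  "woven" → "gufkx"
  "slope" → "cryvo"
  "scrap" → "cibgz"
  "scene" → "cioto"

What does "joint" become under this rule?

Shifts by position in woven: pos 0: w→g (+10), pos 1: o→u (+6), pos 2: v→f (+10), pos 3: e→k (+6) — repeating every 2. The shifts repeat in a cycle of length 2: positions 0,1,… shift by +10, +6, then the pattern repeats.
On joint: j+10=t, o+6=u, i+10=s, n+6=t, t+10=d.

tustd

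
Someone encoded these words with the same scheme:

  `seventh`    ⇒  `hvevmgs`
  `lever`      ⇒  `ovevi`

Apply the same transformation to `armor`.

Each pair mirrors across the alphabet (s↔h, e↔v, v↔e): positions sum to 25. This is the alphabet-reversal cipher (Atbash): a becomes z, b becomes y, etc.
On armor: a↔z, r↔i, m↔n, o↔l, r↔i.

zinli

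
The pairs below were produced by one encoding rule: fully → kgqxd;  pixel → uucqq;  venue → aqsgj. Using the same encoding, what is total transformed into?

Shifts by position in fully: pos 0: f→k (+5), pos 1: u→g (+12), pos 2: l→q (+5), pos 3: l→x (+12) — repeating every 2. It's a Vigenère-style cipher with numeric key [5,12]: position i shifts by key[i mod 2].
On total: t+5=y, o+12=a, t+5=y, a+12=m, l+5=q.

yaymq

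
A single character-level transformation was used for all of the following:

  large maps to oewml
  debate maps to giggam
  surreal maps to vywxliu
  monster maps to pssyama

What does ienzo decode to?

Letter i (0-indexed) is shifted by i+3, so successive shifts are 3, 4, 5, ….
Decoding ienzo: i−3=f, e−4=a, n−5=i, z−6=t, o−7=h.

faith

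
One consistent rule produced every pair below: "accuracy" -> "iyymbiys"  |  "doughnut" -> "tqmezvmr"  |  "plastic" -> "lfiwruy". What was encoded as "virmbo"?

nature

a(0)→i(8) and c(2)→y(24) fit y≡21x+8 (mod 26); the inverse of 21 mod 26 is 5. Each letter's alphabet position (a=0..z=25) is mapped through 21·x+8 mod 26 — an affine cipher.
Decoding virmbo: v(21)→5·(21−8)≡13=n; i(8)→5·(8−8)≡0=a; r(17)→5·(17−8)≡19=t; m(12)→5·(12−8)≡20=u; b(1)→5·(1−8)≡17=r; o(14)→5·(14−8)≡4=e (all mod 26).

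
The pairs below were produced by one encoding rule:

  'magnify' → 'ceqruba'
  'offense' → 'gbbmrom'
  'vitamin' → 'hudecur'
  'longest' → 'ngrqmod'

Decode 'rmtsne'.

nebula

This is an affine cipher: with a=0,…,z=25, each position x becomes (15x+4) mod 26.
Reversing it on rmtsne: r(17)→7·(17−4)≡13=n; m(12)→7·(12−4)≡4=e; t(19)→7·(19−4)≡1=b; s(18)→7·(18−4)≡20=u; n(13)→7·(13−4)≡11=l; e(4)→7·(4−4)≡0=a (all mod 26).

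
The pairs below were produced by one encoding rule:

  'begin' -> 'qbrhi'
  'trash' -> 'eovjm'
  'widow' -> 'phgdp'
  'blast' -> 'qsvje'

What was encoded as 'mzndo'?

Treating letters as 0–25, the rule is x ↦ 21x + 21 (mod 26).
Undoing it on mzndo: m(12)→5·(12−21)≡7=h; z(25)→5·(25−21)≡20=u; n(13)→5·(13−21)≡12=m; d(3)→5·(3−21)≡14=o; o(14)→5·(14−21)≡17=r (all mod 26).

humor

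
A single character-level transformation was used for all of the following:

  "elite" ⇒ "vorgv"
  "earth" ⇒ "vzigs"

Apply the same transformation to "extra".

vcgiz

Each pair mirrors across the alphabet (e↔v, l↔o, i↔r): positions sum to 25. Letters are reflected about the middle of the alphabet (position → 25−position): Atbash.
Applying it to extra: e↔v, x↔c, t↔g, r↔i, a↔z.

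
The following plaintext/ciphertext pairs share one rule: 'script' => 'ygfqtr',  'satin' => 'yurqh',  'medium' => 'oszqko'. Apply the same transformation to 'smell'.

yosvv

s(18)→y(24) and c(2)→g(6) fit y≡19x+20 (mod 26); the inverse of 19 mod 26 is 11. Each letter's alphabet position (a=0..z=25) is mapped through 19·x+20 mod 26 — an affine cipher.
Applying it to smell: s(18)→19·18+20≡24=y; m(12)→19·12+20≡14=o; e(4)→19·4+20≡18=s; l(11)→19·11+20≡21=v; l(11)→19·11+20≡21=v (all mod 26).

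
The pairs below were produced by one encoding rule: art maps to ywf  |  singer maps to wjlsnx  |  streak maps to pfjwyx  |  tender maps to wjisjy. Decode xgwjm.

The word is reversed, then every letter is shifted forward by 5.
Reversing it on xgwjm: shift back: x−5=s, g−5=b, w−5=r, j−5=e, m−5=h → sbreh; then reverse → herbs.

herbs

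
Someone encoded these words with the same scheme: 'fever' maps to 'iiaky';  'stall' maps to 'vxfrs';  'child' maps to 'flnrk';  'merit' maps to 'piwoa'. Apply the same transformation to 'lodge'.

In fever: f→i is +3, e→i is +4, v→a is +5, e→k is +6 — the shift increases by 1 each position. The shift increases by 1 at each position, starting from +3: 3, 4, 5, ….
On lodge: l+3=o, o+4=s, d+5=i, g+6=m, e+7=l.

osiml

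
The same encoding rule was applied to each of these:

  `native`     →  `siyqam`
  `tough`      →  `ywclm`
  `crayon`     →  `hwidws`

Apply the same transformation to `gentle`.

The shift depends on letter class: consonant n→s is +5, but vowel a→i is +8. Two shifts are in play — +8 for a/e/i/o/u, +5 for every other letter.
On gentle: g(cons)+5=l, e(vowel)+8=m, n(cons)+5=s, t(cons)+5=y, l(cons)+5=q, e(vowel)+8=m.

lmsyqm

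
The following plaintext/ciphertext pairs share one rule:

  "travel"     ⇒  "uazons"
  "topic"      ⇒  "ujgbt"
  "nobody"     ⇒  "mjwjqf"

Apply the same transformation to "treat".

uanzu

t(19)→u(20) and r(17)→a(0) fit y≡23x+25 (mod 26); the inverse of 23 mod 26 is 17. Treating letters as 0–25, the rule is x ↦ 23x + 25 (mod 26).
For treat: t(19)→23·19+25≡20=u; r(17)→23·17+25≡0=a; e(4)→23·4+25≡13=n; a(0)→23·0+25≡25=z; t(19)→23·19+25≡20=u (all mod 26).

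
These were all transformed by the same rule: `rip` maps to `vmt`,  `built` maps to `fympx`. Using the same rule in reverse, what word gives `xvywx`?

This is a Caesar cipher with shift 4.
Reversing it on xvywx: x−4=t, v−4=r, y−4=u, w−4=s, x−4=t.

trust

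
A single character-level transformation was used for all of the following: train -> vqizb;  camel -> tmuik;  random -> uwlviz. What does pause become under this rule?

macix

The word is reversed, then every letter is shifted forward by 8.
Applying it to pause: reverse → esuap; then shift: e+8=m, s+8=a, u+8=c, a+8=i, p+8=x.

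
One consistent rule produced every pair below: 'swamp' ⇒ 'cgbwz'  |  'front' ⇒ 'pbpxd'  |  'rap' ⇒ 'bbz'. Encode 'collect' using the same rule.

mpvvfmd

Two shifts are in play — +1 for a/e/i/o/u, +10 for every other letter.
For collect: c(cons)+10=m, o(vowel)+1=p, l(cons)+10=v, l(cons)+10=v, e(vowel)+1=f, c(cons)+10=m, t(cons)+10=d.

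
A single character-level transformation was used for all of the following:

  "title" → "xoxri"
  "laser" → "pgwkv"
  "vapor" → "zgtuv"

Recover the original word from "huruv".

donor

Shifts by position in title: pos 0: t→x (+4), pos 1: i→o (+6), pos 2: t→x (+4), pos 3: l→r (+6) — repeating every 2. It's a Vigenère-style cipher with numeric key [4,6]: position i shifts by key[i mod 2].
Decoding huruv: h−4=d, u−6=o, r−4=n, u−6=o, v−4=r.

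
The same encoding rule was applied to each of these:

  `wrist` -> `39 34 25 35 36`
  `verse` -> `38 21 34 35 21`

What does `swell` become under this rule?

35 39 21 28 28

w is letter #23 and maps to 39: an offset of 16. The number is (letter's place in the alphabet, a=1) + 16.
On swell: s=19→35, w=23→39, e=5→21, l=12→28, l=12→28.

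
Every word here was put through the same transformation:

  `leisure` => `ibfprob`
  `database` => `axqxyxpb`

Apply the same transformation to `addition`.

Compare letters: l→i is +23, e→b is +23, i→f is +23 — a constant shift. This is a Caesar cipher with shift 23.
Applying it to addition: a+23=x, d+23=a, d+23=a, i+23=f, t+23=q, i+23=f, o+23=l, n+23=k.

xaafqflk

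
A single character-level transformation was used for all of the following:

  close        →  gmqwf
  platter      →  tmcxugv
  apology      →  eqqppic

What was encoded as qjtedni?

miracle

A repeating key of period 3 is used — shifts +4, +1, +2 over and over.
Decoding qjtedni: q−4=m, j−1=i, t−2=r, e−4=a, d−1=c, n−2=l, i−4=e.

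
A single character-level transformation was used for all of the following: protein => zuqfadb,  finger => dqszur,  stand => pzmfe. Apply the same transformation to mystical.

xmoufeky

The output letters match the input read backwards, each shifted +12: protein reversed is nietorp. Two steps: reverse the string, then apply a Caesar shift of +12.
On mystical: reverse → lacitsym; then shift: l+12=x, a+12=m, c+12=o, i+12=u, t+12=f, s+12=e, y+12=k, m+12=y.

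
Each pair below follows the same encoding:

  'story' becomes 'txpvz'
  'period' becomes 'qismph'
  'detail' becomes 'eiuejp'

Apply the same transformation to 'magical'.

nehmdem

Shifts by position in story: pos 0: s→t (+1), pos 1: t→x (+4), pos 2: o→p (+1), pos 3: r→v (+4) — repeating every 2. A repeating key of period 2 is used — shifts +1, +4 over and over.
On magical: m+1=n, a+4=e, g+1=h, i+4=m, c+1=d, a+4=e, l+1=m.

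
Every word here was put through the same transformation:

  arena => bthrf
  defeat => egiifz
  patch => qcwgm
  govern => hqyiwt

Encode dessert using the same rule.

egvwjxa

In arena: a→b is +1, r→t is +2, e→h is +3, n→r is +4 — the shift increases by 1 each position. The shift increases by 1 at each position, starting from +1: 1, 2, 3, ….
Applying it to dessert: d+1=e, e+2=g, s+3=v, s+4=w, e+5=j, r+6=x, t+7=a.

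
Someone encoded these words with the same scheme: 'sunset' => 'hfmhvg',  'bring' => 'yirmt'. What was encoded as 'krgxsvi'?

pitcher

Each letter is replaced by its mirror in the alphabet: a↔z, b↔y, c↔x, and so on (the Atbash cipher).
Decoding krgxsvi: k↔p, r↔i, g↔t, x↔c, s↔h, v↔e, i↔r.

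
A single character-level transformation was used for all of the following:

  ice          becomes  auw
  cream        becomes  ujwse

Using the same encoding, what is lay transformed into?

Every letter moves 18 places later in the alphabet, wrapping around z→a.
On lay: l+18=d, a+18=s, y+18=q.

dsq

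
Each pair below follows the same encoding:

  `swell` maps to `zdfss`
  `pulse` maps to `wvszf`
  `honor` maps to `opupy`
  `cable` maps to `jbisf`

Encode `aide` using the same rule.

Vowels shift forward by 1 and consonants shift forward by 7.
Applying it to aide: a(vowel)+1=b, i(vowel)+1=j, d(cons)+7=k, e(vowel)+1=f.

bjkf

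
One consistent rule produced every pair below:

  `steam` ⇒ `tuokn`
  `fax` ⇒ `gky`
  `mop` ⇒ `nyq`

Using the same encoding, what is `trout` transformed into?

usyeu

Two shifts are in play — +10 for a/e/i/o/u, +1 for every other letter.
Applying it to trout: t(cons)+1=u, r(cons)+1=s, o(vowel)+10=y, u(vowel)+10=e, t(cons)+1=u.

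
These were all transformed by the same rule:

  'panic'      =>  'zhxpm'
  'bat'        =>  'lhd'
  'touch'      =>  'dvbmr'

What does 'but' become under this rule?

The shift depends on letter class: consonant p→z is +10, but vowel a→h is +7. Vowels shift forward by 7 and consonants shift forward by 10.
For but: b(cons)+10=l, u(vowel)+7=b, t(cons)+10=d.

lbd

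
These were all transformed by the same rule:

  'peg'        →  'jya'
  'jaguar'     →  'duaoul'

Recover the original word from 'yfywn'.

elect

Each letter is shifted forward by 20 in the alphabet (a Caesar shift of +20).
Decoding yfywn: y−20=e, f−20=l, y−20=e, w−20=c, n−20=t.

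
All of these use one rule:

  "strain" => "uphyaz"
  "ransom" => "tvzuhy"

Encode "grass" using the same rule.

zzhyn

The output letters match the input read backwards, each shifted +7: strain reversed is niarts. Read the word backwards and shift each letter +7.
For grass: reverse → ssarg; then shift: s+7=z, s+7=z, a+7=h, r+7=y, g+7=n.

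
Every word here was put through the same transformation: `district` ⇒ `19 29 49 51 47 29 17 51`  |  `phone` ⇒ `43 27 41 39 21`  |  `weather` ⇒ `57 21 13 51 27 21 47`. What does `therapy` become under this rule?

Each letter becomes 2×(its alphabet position, a=1..z=26) + 11.
Applying it to therapy: t=20→51, h=8→27, e=5→21, r=18→47, a=1→13, p=16→43, y=25→61.

51 27 21 47 13 43 61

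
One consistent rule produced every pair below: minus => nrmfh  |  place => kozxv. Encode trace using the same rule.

gizxv

Each pair mirrors across the alphabet (m↔n, i↔r, n↔m): positions sum to 25. Letters are reflected about the middle of the alphabet (position → 25−position): Atbash.
On trace: t↔g, r↔i, a↔z, c↔x, e↔v.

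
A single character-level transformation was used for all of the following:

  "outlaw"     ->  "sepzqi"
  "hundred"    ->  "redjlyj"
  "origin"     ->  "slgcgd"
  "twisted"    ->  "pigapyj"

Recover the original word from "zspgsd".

lotion

Treating letters as 0–25, the rule is x ↦ 15x + 16 (mod 26).
Decoding zspgsd: z(25)→7·(25−16)≡11=l; s(18)→7·(18−16)≡14=o; p(15)→7·(15−16)≡19=t; g(6)→7·(6−16)≡8=i; s(18)→7·(18−16)≡14=o; d(3)→7·(3−16)≡13=n (all mod 26).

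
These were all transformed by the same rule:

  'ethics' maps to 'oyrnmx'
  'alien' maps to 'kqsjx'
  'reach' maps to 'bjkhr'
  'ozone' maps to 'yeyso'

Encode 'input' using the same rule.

sszzd

Shifts by position in ethics: pos 0: e→o (+10), pos 1: t→y (+5), pos 2: h→r (+10), pos 3: i→n (+5) — repeating every 2. The shifts repeat in a cycle of length 2: positions 0,1,… shift by +10, +5, then the pattern repeats.
On input: i+10=s, n+5=s, p+10=z, u+5=z, t+10=d.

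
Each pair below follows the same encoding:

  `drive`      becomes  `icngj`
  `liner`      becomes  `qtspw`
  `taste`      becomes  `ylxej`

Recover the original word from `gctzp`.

Shifts by position in drive: pos 0: d→i (+5), pos 1: r→c (+11), pos 2: i→n (+5), pos 3: v→g (+11) — repeating every 2. It's a Vigenère-style cipher with numeric key [5,11]: position i shifts by key[i mod 2].
Undoing it on gctzp: g−5=b, c−11=r, t−5=o, z−11=o, p−5=k.

brook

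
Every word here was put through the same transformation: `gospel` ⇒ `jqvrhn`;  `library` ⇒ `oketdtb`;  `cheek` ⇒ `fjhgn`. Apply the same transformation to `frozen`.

itrbhp

Shifts by position in gospel: pos 0: g→j (+3), pos 1: o→q (+2), pos 2: s→v (+3), pos 3: p→r (+2) — repeating every 2. The shifts repeat in a cycle of length 2: positions 0,1,… shift by +3, +2, then the pattern repeats.
For frozen: f+3=i, r+2=t, o+3=r, z+2=b, e+3=h, n+2=p.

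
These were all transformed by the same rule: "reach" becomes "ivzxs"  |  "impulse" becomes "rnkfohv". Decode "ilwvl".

rodeo

Each pair mirrors across the alphabet (r↔i, e↔v, a↔z): positions sum to 25. This is the alphabet-reversal cipher (Atbash): a becomes z, b becomes y, etc.
Reversing it on ilwvl: i↔r, l↔o, w↔d, v↔e, l↔o.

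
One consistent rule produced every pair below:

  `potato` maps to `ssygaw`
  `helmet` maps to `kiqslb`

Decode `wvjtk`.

trend

In potato: p→s is +3, o→s is +4, t→y is +5, a→g is +6 — the shift increases by 1 each position. Letter i (0-indexed) is shifted by i+3, so successive shifts are 3, 4, 5, ….
Reversing it on wvjtk: w−3=t, v−4=r, j−5=e, t−6=n, k−7=d.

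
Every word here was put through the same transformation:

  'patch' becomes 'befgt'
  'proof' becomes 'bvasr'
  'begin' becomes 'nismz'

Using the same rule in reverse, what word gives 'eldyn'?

shrub

Shifts by position in patch: pos 0: p→b (+12), pos 1: a→e (+4), pos 2: t→f (+12), pos 3: c→g (+4) — repeating every 2. A repeating key of period 2 is used — shifts +12, +4 over and over.
Undoing it on eldyn: e−12=s, l−4=h, d−12=r, y−4=u, n−12=b.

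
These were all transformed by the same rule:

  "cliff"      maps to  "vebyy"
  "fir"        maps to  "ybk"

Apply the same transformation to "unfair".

Compare letters: c→v is +19, l→e is +19, i→b is +19 — a constant shift. Every letter moves 19 places later in the alphabet, wrapping around z→a.
For unfair: u+19=n, n+19=g, f+19=y, a+19=t, i+19=b, r+19=k.

ngytbk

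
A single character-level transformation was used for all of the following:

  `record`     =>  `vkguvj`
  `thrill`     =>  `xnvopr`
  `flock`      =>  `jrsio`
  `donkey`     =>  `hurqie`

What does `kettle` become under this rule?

Shifts by position in record: pos 0: r→v (+4), pos 1: e→k (+6), pos 2: c→g (+4), pos 3: o→u (+6) — repeating every 2. It's a Vigenère-style cipher with numeric key [4,6]: position i shifts by key[i mod 2].
For kettle: k+4=o, e+6=k, t+4=x, t+6=z, l+4=p, e+6=k.

okxzpk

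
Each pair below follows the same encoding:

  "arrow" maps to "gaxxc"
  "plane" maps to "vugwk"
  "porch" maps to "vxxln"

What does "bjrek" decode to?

valve

Shifts by position in arrow: pos 0: a→g (+6), pos 1: r→a (+9), pos 2: r→x (+6), pos 3: o→x (+9) — repeating every 2. A repeating key of period 2 is used — shifts +6, +9 over and over.
Decoding bjrek: b−6=v, j−9=a, r−6=l, e−9=v, k−6=e.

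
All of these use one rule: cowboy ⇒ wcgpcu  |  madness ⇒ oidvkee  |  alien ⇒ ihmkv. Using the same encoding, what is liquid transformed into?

hmqsmd

c(2)→w(22) and o(14)→c(2) fit y≡7x+8 (mod 26); the inverse of 7 mod 26 is 15. Each letter's alphabet position (a=0..z=25) is mapped through 7·x+8 mod 26 — an affine cipher.
For liquid: l(11)→7·11+8≡7=h; i(8)→7·8+8≡12=m; q(16)→7·16+8≡16=q; u(20)→7·20+8≡18=s; i(8)→7·8+8≡12=m; d(3)→7·3+8≡3=d (all mod 26).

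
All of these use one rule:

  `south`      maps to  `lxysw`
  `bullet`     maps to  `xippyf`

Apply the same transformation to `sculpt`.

The output letters match the input read backwards, each shifted +4: south reversed is htuos. Two steps: reverse the string, then apply a Caesar shift of +4.
Applying it to sculpt: reverse → tplucs; then shift: t+4=x, p+4=t, l+4=p, u+4=y, c+4=g, s+4=w.

xtpygw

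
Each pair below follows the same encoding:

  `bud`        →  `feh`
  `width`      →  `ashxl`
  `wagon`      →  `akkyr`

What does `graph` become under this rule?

kvktl

The rule splits by letter class: vowels +10, consonants +4.
On graph: g(cons)+4=k, r(cons)+4=v, a(vowel)+10=k, p(cons)+4=t, h(cons)+4=l.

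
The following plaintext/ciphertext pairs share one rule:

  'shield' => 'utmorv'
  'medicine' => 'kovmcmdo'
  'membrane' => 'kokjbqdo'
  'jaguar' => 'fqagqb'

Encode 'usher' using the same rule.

s(18)→u(20) and h(7)→t(19) fit y≡19x+16 (mod 26); the inverse of 19 mod 26 is 11. This is an affine cipher: with a=0,…,z=25, each position x becomes (19x+16) mod 26.
On usher: u(20)→19·20+16≡6=g; s(18)→19·18+16≡20=u; h(7)→19·7+16≡19=t; e(4)→19·4+16≡14=o; r(17)→19·17+16≡1=b (all mod 26).

gutob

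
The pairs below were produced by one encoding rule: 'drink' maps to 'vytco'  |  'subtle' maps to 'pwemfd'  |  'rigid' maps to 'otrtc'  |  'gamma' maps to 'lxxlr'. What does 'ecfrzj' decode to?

The output letters match the input read backwards, each shifted +11: drink reversed is knird. The word is reversed, then every letter is shifted forward by 11.
Undoing it on ecfrzj: shift back: e−11=t, c−11=r, f−11=u, r−11=g, z−11=o, j−11=y → trugoy; then reverse → yogurt.

yogurt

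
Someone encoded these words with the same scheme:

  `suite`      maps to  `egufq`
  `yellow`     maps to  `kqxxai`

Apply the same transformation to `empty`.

qybfk

Compare letters: s→e is +12, u→g is +12, i→u is +12 — a constant shift. This is a Caesar cipher with shift 12.
For empty: e+12=q, m+12=y, p+12=b, t+12=f, y+12=k.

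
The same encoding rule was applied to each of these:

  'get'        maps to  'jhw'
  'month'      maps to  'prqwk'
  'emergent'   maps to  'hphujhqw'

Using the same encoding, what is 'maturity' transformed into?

pdwxulwb

It's a constant shift of +3 (ROT3).
Applying it to maturity: m+3=p, a+3=d, t+3=w, u+3=x, r+3=u, i+3=l, t+3=w, y+3=b.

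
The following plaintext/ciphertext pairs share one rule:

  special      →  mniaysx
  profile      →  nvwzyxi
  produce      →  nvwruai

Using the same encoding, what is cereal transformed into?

aivisx

s(18)→m(12) and p(15)→n(13) fit y≡17x+18 (mod 26); the inverse of 17 mod 26 is 23. Treating letters as 0–25, the rule is x ↦ 17x + 18 (mod 26).
Applying it to cereal: c(2)→17·2+18≡0=a; e(4)→17·4+18≡8=i; r(17)→17·17+18≡21=v; e(4)→17·4+18≡8=i; a(0)→17·0+18≡18=s; l(11)→17·11+18≡23=x (all mod 26).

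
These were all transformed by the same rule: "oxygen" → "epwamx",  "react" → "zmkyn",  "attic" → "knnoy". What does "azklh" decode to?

graph

o(14)→e(4) and x(23)→p(15) fit y≡7x+10 (mod 26); the inverse of 7 mod 26 is 15. This is an affine cipher: with a=0,…,z=25, each position x becomes (7x+10) mod 26.
Undoing it on azklh: a(0)→15·(0−10)≡6=g; z(25)→15·(25−10)≡17=r; k(10)→15·(10−10)≡0=a; l(11)→15·(11−10)≡15=p; h(7)→15·(7−10)≡7=h (all mod 26).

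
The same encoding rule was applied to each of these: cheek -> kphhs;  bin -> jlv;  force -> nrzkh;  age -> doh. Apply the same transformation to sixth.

The shift depends on letter class: consonant c→k is +8, but vowel e→h is +3. Vowels shift forward by 3 and consonants shift forward by 8.
On sixth: s(cons)+8=a, i(vowel)+3=l, x(cons)+8=f, t(cons)+8=b, h(cons)+8=p.

alfbp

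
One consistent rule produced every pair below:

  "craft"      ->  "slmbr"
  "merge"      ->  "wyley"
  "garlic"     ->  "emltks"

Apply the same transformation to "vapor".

c(2)→s(18) and r(17)→l(11) fit y≡3x+12 (mod 26); the inverse of 3 mod 26 is 9. Each letter's alphabet position (a=0..z=25) is mapped through 3·x+12 mod 26 — an affine cipher.
Applying it to vapor: v(21)→3·21+12≡23=x; a(0)→3·0+12≡12=m; p(15)→3·15+12≡5=f; o(14)→3·14+12≡2=c; r(17)→3·17+12≡11=l (all mod 26).

xmfcl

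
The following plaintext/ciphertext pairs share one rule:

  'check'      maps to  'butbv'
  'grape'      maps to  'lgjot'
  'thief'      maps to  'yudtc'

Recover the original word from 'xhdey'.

quilt

This is an affine cipher: with a=0,…,z=25, each position x becomes (9x+9) mod 26.
Reversing it on xhdey: x(23)→3·(23−9)≡16=q; h(7)→3·(7−9)≡20=u; d(3)→3·(3−9)≡8=i; e(4)→3·(4−9)≡11=l; y(24)→3·(24−9)≡19=t (all mod 26).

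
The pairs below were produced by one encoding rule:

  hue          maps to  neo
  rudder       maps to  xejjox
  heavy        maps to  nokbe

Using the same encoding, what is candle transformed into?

The rule splits by letter class: vowels +10, consonants +6.
On candle: c(cons)+6=i, a(vowel)+10=k, n(cons)+6=t, d(cons)+6=j, l(cons)+6=r, e(vowel)+10=o.

iktjro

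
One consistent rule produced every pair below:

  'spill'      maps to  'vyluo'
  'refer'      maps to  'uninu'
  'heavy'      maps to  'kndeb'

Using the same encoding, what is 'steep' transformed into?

vchns

It's a Vigenère-style cipher with numeric key [3,9]: position i shifts by key[i mod 2].
For steep: s+3=v, t+9=c, e+3=h, e+9=n, p+3=s.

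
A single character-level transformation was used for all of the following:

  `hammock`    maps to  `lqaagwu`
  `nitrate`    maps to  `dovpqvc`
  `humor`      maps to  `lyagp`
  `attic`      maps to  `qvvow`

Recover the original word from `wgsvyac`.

Treating letters as 0–25, the rule is x ↦ 3x + 16 (mod 26).
Undoing it on wgsvyac: w(22)→9·(22−16)≡2=c; g(6)→9·(6−16)≡14=o; s(18)→9·(18−16)≡18=s; v(21)→9·(21−16)≡19=t; y(24)→9·(24−16)≡20=u; a(0)→9·(0−16)≡12=m; c(2)→9·(2−16)≡4=e (all mod 26).

costume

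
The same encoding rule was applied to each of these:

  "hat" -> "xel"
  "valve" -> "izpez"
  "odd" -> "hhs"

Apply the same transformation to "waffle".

The output letters match the input read backwards, each shifted +4: hat reversed is tah. Two steps: reverse the string, then apply a Caesar shift of +4.
On waffle: reverse → elffaw; then shift: e+4=i, l+4=p, f+4=j, f+4=j, a+4=e, w+4=a.

ipjjea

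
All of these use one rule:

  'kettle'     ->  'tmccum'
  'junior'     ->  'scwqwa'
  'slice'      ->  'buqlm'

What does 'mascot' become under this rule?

viblwc

The shift depends on letter class: consonant k→t is +9, but vowel e→m is +8. The rule splits by letter class: vowels +8, consonants +9.
On mascot: m(cons)+9=v, a(vowel)+8=i, s(cons)+9=b, c(cons)+9=l, o(vowel)+8=w, t(cons)+9=c.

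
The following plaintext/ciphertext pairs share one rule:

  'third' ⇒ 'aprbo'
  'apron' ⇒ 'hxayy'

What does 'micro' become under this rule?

tqlbz

Letter i (0-indexed) is shifted by i+7, so successive shifts are 7, 8, 9, ….
On micro: m+7=t, i+8=q, c+9=l, r+10=b, o+11=z.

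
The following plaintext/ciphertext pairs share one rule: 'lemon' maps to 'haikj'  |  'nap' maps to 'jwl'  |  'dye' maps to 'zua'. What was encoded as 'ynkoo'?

Compare letters: l→h is +22, e→a is +22, m→i is +22 — a constant shift. Each letter is shifted forward by 22 in the alphabet (a Caesar shift of +22).
Decoding ynkoo: y−22=c, n−22=r, k−22=o, o−22=s, o−22=s.

cross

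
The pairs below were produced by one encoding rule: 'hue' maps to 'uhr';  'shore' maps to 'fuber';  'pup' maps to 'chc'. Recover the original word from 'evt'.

Compare letters: h→u is +13, u→h is +13, e→r is +13 — a constant shift. Each letter is shifted forward by 13 in the alphabet (a Caesar shift of +13).
Decoding evt: e−13=r, v−13=i, t−13=g.

rig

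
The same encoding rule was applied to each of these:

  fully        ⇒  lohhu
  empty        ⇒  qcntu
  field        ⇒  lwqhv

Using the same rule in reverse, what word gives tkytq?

taste

f(5)→l(11) and u(20)→o(14) fit y≡21x+10 (mod 26); the inverse of 21 mod 26 is 5. This is an affine cipher: with a=0,…,z=25, each position x becomes (21x+10) mod 26.
Decoding tkytq: t(19)→5·(19−10)≡19=t; k(10)→5·(10−10)≡0=a; y(24)→5·(24−10)≡18=s; t(19)→5·(19−10)≡19=t; q(16)→5·(16−10)≡4=e (all mod 26).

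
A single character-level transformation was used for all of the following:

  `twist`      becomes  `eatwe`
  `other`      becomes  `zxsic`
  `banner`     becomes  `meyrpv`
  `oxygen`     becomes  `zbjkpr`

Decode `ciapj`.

A repeating key of period 2 is used — shifts +11, +4 over and over.
Reversing it on ciapj: c−11=r, i−4=e, a−11=p, p−4=l, j−11=y.

reply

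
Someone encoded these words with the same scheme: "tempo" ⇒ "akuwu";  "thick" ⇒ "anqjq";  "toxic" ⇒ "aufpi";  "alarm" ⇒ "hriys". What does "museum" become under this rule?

taalau

Shifts by position in tempo: pos 0: t→a (+7), pos 1: e→k (+6), pos 2: m→u (+8), pos 3: p→w (+7), pos 4: o→u (+6) — repeating every 3. A repeating key of period 3 is used — shifts +7, +6, +8 over and over.
For museum: m+7=t, u+6=a, s+8=a, e+7=l, u+6=a, m+8=u.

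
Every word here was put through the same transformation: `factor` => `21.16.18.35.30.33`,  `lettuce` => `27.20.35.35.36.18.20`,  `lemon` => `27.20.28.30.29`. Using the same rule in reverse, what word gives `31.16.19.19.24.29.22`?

f is letter #6 and maps to 21: an offset of 15. Letters become their 1-based position plus 15 (so a→16, b→17, …).
Undoing it on 31.16.19.19.24.29.22: 31→(31−15)÷1=16=p, 16→(16−15)÷1=1=a, 19→(19−15)÷1=4=d, 19→(19−15)÷1=4=d, 24→(24−15)÷1=9=i, 29→(29−15)÷1=14=n, 22→(22−15)÷1=7=g.

padding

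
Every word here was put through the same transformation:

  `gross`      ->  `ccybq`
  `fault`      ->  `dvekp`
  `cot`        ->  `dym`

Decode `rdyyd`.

The output letters match the input read backwards, each shifted +10: gross reversed is ssorg. Two steps: reverse the string, then apply a Caesar shift of +10.
Reversing it on rdyyd: shift back: r−10=h, d−10=t, y−10=o, y−10=o, d−10=t → htoot; then reverse → tooth.

tooth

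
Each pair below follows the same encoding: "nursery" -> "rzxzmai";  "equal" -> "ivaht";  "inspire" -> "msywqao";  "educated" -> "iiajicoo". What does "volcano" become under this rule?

In nursery: n→r is +4, u→z is +5, r→x is +6, s→z is +7 — the shift increases by 1 each position. The shift increases by 1 at each position, starting from +4: 4, 5, 6, ….
On volcano: v+4=z, o+5=t, l+6=r, c+7=j, a+8=i, n+9=w, o+10=y.

ztrjiwy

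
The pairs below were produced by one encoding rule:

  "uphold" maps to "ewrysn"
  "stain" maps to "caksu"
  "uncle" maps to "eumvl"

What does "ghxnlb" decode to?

wander

A repeating key of period 3 is used — shifts +10, +7, +10 over and over.
Reversing it on ghxnlb: g−10=w, h−7=a, x−10=n, n−10=d, l−7=e, b−10=r.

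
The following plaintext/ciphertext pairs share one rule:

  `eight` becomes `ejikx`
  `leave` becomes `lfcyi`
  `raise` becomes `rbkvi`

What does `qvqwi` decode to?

In eight: e→e is +0, i→j is +1, g→i is +2, h→k is +3 — the shift increases by 1 each position. Letter i (0-indexed) is shifted by i+0, so successive shifts are 0, 1, 2, ….
Undoing it on qvqwi: q−0=q, v−1=u, q−2=o, w−3=t, i−4=e.

quote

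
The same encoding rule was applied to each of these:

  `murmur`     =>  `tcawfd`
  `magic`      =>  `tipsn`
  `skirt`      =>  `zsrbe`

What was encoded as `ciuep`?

value

Letter i (0-indexed) is shifted by i+7, so successive shifts are 7, 8, 9, ….
Undoing it on ciuep: c−7=v, i−8=a, u−9=l, e−10=u, p−11=e.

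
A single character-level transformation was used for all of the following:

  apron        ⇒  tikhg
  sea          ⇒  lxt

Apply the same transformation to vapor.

otihk

Compare letters: a→t is +19, p→i is +19, r→k is +19 — a constant shift. It's a constant shift of +19 (ROT19).
On vapor: v+19=o, a+19=t, p+19=i, o+19=h, r+19=k.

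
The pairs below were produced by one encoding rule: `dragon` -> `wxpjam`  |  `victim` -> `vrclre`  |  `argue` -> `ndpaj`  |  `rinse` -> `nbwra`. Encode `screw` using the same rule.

The output letters match the input read backwards, each shifted +9: dragon reversed is nogard. Read the word backwards and shift each letter +9.
For screw: reverse → wercs; then shift: w+9=f, e+9=n, r+9=a, c+9=l, s+9=b.

fnalb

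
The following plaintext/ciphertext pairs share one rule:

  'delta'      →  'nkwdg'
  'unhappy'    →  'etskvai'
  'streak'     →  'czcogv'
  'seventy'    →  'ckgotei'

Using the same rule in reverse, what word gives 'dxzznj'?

Shifts by position in delta: pos 0: d→n (+10), pos 1: e→k (+6), pos 2: l→w (+11), pos 3: t→d (+10), pos 4: a→g (+6) — repeating every 3. It's a Vigenère-style cipher with numeric key [10,6,11]: position i shifts by key[i mod 3].
Reversing it on dxzznj: d−10=t, x−6=r, z−11=o, z−10=p, n−6=h, j−11=y.

trophy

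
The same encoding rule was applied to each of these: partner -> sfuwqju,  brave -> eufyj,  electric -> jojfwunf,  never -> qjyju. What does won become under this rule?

The shift depends on letter class: consonant p→s is +3, but vowel a→f is +5. The rule splits by letter class: vowels +5, consonants +3.
For won: w(cons)+3=z, o(vowel)+5=t, n(cons)+3=q.

ztq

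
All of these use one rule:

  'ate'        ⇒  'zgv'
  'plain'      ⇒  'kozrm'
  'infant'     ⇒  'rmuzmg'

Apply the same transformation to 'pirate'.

krizgv

Each pair mirrors across the alphabet (a↔z, t↔g, e↔v): positions sum to 25. This is the alphabet-reversal cipher (Atbash): a becomes z, b becomes y, etc.
Applying it to pirate: p↔k, i↔r, r↔i, a↔z, t↔g, e↔v.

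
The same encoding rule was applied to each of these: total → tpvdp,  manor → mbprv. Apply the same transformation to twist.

txkvx

Each letter shifts forward by its position index (0, 1, 2, …) — the shift grows by one for each successive letter.
On twist: t+0=t, w+1=x, i+2=k, s+3=v, t+4=x.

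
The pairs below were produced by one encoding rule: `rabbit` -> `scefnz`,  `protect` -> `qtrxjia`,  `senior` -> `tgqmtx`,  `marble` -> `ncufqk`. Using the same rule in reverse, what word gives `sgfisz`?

In rabbit: r→s is +1, a→c is +2, b→e is +3, b→f is +4 — the shift increases by 1 each position. The shift increases by 1 at each position, starting from +1: 1, 2, 3, ….
Decoding sgfisz: s−1=r, g−2=e, f−3=c, i−4=e, s−5=n, z−6=t.

recent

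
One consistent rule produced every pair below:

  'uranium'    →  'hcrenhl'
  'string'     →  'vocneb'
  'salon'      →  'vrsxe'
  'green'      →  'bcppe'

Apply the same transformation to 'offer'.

xiipc

Each letter's alphabet position (a=0..z=25) is mapped through 19·x+17 mod 26 — an affine cipher.
On offer: o(14)→19·14+17≡23=x; f(5)→19·5+17≡8=i; f(5)→19·5+17≡8=i; e(4)→19·4+17≡15=p; r(17)→19·17+17≡2=c (all mod 26).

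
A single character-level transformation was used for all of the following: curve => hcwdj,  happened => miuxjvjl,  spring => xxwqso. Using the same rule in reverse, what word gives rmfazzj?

measure

Shifts by position in curve: pos 0: c→h (+5), pos 1: u→c (+8), pos 2: r→w (+5), pos 3: v→d (+8) — repeating every 2. The shifts repeat in a cycle of length 2: positions 0,1,… shift by +5, +8, then the pattern repeats.
Decoding rmfazzj: r−5=m, m−8=e, f−5=a, a−8=s, z−5=u, z−8=r, j−5=e.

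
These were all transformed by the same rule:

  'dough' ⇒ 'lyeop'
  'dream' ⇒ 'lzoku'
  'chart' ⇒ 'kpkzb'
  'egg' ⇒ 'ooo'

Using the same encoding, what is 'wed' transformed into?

eol

The shift depends on letter class: consonant d→l is +8, but vowel o→y is +10. Vowels shift forward by 10 and consonants shift forward by 8.
For wed: w(cons)+8=e, e(vowel)+10=o, d(cons)+8=l.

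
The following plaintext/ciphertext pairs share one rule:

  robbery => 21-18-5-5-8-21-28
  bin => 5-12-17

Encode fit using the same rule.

9-12-23

r is letter #18 and maps to 21: an offset of 3. Letters become their 1-based position plus 3 (so a→4, b→5, …).
On fit: f=6→9, i=9→12, t=20→23.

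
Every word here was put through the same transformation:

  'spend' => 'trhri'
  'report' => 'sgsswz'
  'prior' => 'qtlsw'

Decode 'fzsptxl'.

In spend: s→t is +1, p→r is +2, e→h is +3, n→r is +4 — the shift increases by 1 each position. Letter i (0-indexed) is shifted by i+1, so successive shifts are 1, 2, 3, ….
Undoing it on fzsptxl: f−1=e, z−2=x, s−3=p, p−4=l, t−5=o, x−6=r, l−7=e.

explore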